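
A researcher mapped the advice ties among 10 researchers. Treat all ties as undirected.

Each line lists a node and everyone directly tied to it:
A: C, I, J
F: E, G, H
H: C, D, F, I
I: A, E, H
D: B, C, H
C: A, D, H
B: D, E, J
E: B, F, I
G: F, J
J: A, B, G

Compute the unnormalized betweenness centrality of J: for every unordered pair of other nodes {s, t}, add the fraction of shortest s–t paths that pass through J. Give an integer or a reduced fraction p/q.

Pairs whose geodesics pass through J — G–D: 1/2; G–C: 1/2; G–A: 1; G–I: 1/3; G–B: 1; F–A: 1/4; A–B: 1.
All other pairs contribute 0.
Summing the contributions gives betweenness(J) = 55/12.

55/12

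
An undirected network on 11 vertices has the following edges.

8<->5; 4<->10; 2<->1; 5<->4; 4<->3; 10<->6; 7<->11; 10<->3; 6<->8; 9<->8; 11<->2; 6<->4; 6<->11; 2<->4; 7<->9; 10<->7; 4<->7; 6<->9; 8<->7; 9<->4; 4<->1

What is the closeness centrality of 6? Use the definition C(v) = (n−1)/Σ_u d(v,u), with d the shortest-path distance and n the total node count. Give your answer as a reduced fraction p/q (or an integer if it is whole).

2/3

Distances from 6: 1:2, 2:2, 3:2, 4:1, 5:2, 7:2, 8:1, 9:1, 10:1, 11:1. Sum = 15.
n = 11, so closeness = 10/15 = 2/3.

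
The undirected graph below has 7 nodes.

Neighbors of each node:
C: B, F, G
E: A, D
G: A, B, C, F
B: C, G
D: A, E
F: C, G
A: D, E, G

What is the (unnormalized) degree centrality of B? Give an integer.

2

B is directly tied to C and G. That is 2 neighbors, so the degree of B is 2.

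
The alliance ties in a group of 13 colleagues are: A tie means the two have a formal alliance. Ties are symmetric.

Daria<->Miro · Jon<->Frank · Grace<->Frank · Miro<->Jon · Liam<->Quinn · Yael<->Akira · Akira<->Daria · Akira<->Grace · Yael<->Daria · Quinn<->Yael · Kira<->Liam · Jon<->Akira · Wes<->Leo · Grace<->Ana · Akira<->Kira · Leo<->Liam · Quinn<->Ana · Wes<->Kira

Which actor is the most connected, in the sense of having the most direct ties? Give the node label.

Degrees — Akira:5, Ana:2, Daria:3, Frank:2, Grace:3, Jon:3, Kira:3, Leo:2, Liam:3, Miro:2, Quinn:3, Wes:2, Yael:3.
The maximum is 5, attained only by Akira.

Akira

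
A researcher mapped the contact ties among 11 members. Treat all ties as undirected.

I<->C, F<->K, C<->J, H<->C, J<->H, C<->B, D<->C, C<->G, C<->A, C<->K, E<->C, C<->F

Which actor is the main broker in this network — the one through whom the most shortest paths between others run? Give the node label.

Unnormalized betweenness of each node: A:0, B:0, C:43, D:0, E:0, F:0, G:0, H:0, I:0, J:0, K:0.
C has the largest value, 43, making it the main broker — the node through which the most shortest paths run.

C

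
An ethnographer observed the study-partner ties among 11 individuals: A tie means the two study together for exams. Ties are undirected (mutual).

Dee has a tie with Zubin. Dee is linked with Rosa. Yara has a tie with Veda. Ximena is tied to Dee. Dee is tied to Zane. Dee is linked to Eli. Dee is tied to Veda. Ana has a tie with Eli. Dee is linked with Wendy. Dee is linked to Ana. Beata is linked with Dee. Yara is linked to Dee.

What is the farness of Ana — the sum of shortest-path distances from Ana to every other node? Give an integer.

Distances from Ana: Beata:2, Dee:1, Eli:1, Rosa:2, Veda:2, Wendy:2, Ximena:2, Yara:2, Zane:2, Zubin:2.
Sum = 2 + 1 + 1 + 2 + 2 + 2 + 2 + 2 + 2 + 2 = 18.

18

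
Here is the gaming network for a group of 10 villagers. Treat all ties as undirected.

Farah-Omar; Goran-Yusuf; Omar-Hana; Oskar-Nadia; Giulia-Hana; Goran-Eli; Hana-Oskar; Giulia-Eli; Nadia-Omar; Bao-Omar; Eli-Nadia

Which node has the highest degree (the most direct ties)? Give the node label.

Omar

Degrees — Bao:1, Eli:3, Farah:1, Giulia:2, Goran:2, Hana:3, Nadia:3, Omar:4, Oskar:2, Yusuf:1.
The maximum is 4, attained only by Omar.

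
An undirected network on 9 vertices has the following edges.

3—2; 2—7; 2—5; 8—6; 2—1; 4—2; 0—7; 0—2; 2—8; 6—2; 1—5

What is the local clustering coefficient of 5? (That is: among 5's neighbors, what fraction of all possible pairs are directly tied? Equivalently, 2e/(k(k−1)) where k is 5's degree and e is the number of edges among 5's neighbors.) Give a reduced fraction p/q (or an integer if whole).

5's neighbors: 1 and 2 (k = 2).
Possible neighbor pairs: C(2,2) = 1. Edges among them: 1–2 → e = 1.
Clustering(5) = 1/1.

1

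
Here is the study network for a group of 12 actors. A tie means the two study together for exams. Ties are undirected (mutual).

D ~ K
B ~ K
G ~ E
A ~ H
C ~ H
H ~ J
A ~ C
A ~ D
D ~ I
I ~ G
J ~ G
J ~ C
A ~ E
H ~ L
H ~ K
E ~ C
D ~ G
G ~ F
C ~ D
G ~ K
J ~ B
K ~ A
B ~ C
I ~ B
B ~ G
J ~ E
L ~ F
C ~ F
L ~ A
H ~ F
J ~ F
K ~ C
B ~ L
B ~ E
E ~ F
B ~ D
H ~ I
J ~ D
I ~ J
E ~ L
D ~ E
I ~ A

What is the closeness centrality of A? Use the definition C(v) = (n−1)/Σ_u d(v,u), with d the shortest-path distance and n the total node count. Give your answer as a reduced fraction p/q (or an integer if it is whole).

Distances from A: B:2, C:1, D:1, E:1, F:2, G:2, H:1, I:1, J:2, K:1, L:1. Sum = 15.
n = 12, so closeness = 11/15.

11/15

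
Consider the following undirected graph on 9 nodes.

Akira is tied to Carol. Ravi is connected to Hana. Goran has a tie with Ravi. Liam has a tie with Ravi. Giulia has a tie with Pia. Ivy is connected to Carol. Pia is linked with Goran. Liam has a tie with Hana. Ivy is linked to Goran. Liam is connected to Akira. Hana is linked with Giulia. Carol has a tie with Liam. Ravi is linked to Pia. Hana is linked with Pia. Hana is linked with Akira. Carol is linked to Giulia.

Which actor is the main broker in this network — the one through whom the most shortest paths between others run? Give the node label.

Carol

Unnormalized betweenness of each node: Akira:8/15, Carol:97/20, Giulia:23/15, Goran:12/5, Hana:4, Ivy:5/4, Liam:137/60, Pia:49/20, Ravi:27/10.
Carol has the largest value, 97/20, making it the main broker — the node through which the most shortest paths run.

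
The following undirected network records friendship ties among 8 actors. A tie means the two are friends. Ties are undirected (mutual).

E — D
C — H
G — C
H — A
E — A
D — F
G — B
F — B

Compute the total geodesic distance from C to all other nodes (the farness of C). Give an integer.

16

Distances from C: A:2, B:2, D:4, E:3, F:3, G:1, H:1.
Sum = 2 + 2 + 4 + 3 + 3 + 1 + 1 = 16.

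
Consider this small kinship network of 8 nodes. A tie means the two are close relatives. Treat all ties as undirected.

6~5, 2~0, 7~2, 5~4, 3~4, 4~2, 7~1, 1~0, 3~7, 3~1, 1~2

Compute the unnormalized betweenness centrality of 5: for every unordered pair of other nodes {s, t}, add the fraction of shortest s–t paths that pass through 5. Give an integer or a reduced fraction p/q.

6

Pairs whose geodesics pass through 5 — 6–2: 1; 6–4: 1; 6–3: 1; 6–1: 2/2; 6–7: 2/2; 6–0: 1.
All other pairs contribute 0.
Summing the contributions gives betweenness(5) = 6.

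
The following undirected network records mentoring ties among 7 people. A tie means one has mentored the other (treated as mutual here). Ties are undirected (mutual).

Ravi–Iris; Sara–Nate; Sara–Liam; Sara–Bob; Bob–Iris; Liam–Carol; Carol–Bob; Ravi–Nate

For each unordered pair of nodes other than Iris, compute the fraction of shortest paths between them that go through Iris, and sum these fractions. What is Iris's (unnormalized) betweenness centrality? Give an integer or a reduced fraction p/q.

2

Pairs whose geodesics pass through Iris — Ravi–Bob: 1; Ravi–Carol: 1.
All other pairs contribute 0.
Summing the contributions gives betweenness(Iris) = 2.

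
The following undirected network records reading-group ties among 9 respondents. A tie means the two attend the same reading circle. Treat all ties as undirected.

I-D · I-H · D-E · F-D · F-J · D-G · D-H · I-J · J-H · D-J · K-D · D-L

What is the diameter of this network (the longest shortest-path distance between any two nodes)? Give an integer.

Eccentricity of each node (its greatest distance to any other): D:1, E:2, F:2, G:2, H:2, I:2, J:2, K:2, L:2.
The maximum eccentricity is 2, realized for instance by the pair K–L via K – D – L. So the diameter is 2.

2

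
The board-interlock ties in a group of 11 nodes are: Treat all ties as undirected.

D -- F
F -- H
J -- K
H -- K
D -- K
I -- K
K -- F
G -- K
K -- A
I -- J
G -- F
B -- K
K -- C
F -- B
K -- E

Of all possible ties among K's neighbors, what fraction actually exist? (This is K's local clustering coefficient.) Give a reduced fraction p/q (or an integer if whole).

1/9

K's neighbors: A, B, C, D, E, F, G, H, I, and J (k = 10).
Possible neighbor pairs: C(10,2) = 45. Edges among them: B–F, D–F, F–G, F–H, I–J → e = 5.
Clustering(K) = 5/45 = 1/9.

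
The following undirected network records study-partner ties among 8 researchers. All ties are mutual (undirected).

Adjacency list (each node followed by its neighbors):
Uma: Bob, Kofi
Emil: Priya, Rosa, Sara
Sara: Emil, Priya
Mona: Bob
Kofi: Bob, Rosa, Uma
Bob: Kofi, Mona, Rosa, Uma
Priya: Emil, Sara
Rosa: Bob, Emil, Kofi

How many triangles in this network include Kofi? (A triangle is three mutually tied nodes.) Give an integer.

Kofi's neighbors: Bob, Rosa, and Uma.
Neighbor pairs that are themselves tied: Kofi–Bob–Rosa; Kofi–Bob–Uma. Each forms one triangle with Kofi, for 2 in total.

2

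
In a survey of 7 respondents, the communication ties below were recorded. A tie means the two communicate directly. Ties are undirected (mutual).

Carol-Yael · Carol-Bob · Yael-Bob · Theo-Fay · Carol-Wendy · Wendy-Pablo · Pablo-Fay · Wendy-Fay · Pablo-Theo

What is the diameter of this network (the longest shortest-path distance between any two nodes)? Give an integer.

4

Eccentricity of each node (its greatest distance to any other): Bob:4, Carol:3, Fay:3, Pablo:3, Theo:4, Wendy:2, Yael:4.
The maximum eccentricity is 4, realized for instance by the pair Theo–Yael via Theo – Pablo – Wendy – Carol – Yael. So the diameter is 4.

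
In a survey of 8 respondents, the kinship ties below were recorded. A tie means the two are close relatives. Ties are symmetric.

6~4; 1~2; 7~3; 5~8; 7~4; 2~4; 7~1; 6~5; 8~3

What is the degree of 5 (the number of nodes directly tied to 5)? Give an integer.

2

5 is directly tied to 6 and 8. That is 2 neighbors, so the degree of 5 is 2.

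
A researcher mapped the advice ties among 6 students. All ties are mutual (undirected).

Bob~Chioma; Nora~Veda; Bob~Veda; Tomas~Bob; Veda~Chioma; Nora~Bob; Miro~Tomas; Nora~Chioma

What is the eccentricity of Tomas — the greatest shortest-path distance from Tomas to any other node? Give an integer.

Distances from Tomas: Bob:1, Chioma:2, Miro:1, Nora:2, Veda:2.
The largest is 2 (to Chioma, Nora, and Veda), so the eccentricity of Tomas is 2.

2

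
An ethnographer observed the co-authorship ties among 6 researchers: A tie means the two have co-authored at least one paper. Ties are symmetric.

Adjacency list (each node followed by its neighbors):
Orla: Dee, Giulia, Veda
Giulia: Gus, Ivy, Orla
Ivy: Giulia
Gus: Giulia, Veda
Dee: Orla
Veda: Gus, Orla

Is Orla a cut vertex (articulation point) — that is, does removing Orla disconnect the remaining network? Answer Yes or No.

Removing Orla leaves {Giulia, Gus, Ivy, and Veda} with no path to {Dee}, so the network splits into 2 components. Orla is a cut vertex.

Yes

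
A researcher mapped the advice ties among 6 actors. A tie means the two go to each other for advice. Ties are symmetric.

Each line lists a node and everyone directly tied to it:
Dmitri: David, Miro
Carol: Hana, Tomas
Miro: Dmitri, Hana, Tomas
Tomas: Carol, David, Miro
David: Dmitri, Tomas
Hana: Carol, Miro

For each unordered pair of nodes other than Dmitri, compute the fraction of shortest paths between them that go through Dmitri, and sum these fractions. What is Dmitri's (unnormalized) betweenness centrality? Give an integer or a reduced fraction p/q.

5/6

Pairs whose geodesics pass through Dmitri — David–Miro: 1/2; David–Hana: 1/3.
All other pairs contribute 0.
Summing the contributions gives betweenness(Dmitri) = 5/6.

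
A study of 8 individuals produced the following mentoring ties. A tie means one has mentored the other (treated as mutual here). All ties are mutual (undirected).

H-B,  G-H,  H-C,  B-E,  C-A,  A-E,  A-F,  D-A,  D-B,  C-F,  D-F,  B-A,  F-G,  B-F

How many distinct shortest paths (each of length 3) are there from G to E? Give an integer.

The shortest distance is 3. The length-3 paths are: G–H–B–E; G–F–B–E; G–F–A–E.
That gives 3 distinct shortest paths.

3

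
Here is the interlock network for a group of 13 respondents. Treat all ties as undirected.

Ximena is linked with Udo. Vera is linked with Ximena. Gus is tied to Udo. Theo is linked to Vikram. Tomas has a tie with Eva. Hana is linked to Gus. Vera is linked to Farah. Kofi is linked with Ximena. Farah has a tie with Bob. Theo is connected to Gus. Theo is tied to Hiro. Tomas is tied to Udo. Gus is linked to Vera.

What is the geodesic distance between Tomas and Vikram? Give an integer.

One shortest route is Tomas – Udo – Gus – Theo – Vikram, which uses 4 edges, and at distance 3 from Tomas we only reach {Hana, Kofi, Theo, Vera}, which does not include Vikram. So d(Tomas,Vikram) = 4.

4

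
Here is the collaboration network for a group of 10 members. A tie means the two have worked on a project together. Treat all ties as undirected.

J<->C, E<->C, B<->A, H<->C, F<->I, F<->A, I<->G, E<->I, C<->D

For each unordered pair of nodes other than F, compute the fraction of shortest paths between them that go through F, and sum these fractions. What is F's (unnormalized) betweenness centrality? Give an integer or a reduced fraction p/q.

Pairs whose geodesics pass through F — J–A: 1; J–B: 1; E–A: 1; E–B: 1; H–A: 1; H–B: 1; I–A: 1; I–B: 1; G–A: 1; G–B: 1; A–C: 1; A–D: 1; C–B: 1; B–D: 1.
All other pairs contribute 0.
Summing the contributions gives betweenness(F) = 14.

14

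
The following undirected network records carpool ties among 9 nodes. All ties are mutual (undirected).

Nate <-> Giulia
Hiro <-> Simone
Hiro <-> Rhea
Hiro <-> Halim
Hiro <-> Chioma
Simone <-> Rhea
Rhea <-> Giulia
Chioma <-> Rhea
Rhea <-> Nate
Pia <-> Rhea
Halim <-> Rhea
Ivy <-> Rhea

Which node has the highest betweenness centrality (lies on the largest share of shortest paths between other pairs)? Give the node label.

Rhea

Unnormalized betweenness of each node: Chioma:0, Giulia:0, Halim:0, Hiro:3/2, Ivy:0, Nate:0, Pia:0, Rhea:45/2, Simone:0.
Rhea has the largest value, 45/2, making it the main broker — the node through which the most shortest paths run.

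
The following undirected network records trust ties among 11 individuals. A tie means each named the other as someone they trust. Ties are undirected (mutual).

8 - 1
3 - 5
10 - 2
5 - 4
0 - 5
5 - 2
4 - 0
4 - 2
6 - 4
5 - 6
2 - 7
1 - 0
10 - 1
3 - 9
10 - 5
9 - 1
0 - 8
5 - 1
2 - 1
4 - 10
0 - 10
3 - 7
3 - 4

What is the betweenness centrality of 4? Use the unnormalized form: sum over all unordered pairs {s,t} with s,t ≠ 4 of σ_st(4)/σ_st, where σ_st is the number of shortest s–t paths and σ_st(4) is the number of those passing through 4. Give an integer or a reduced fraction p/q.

16/3

Pairs whose geodesics pass through 4 — 6–0: 1/2; 6–10: 1/2; 6–2: 1/2; 6–9: 1/3; 6–7: 2/4; 6–3: 1/2; 6–8: 1/3; 0–2: 1/4; 0–7: 2/6; 0–3: 1/2; 10–3: 1/2; 2–3: 1/3; 3–8: 1/4.
All other pairs contribute 0.
Summing the contributions gives betweenness(4) = 16/3.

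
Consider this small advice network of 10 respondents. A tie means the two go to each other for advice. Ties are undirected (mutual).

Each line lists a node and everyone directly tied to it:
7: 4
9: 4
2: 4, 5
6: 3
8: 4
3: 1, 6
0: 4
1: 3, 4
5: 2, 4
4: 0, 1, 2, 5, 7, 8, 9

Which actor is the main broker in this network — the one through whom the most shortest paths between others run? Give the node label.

4

Unnormalized betweenness of each node: 0:0, 1:14, 2:0, 3:8, 4:32, 5:0, 6:0, 7:0, 8:0, 9:0.
4 has the largest value, 32, making it the main broker — the node through which the most shortest paths run.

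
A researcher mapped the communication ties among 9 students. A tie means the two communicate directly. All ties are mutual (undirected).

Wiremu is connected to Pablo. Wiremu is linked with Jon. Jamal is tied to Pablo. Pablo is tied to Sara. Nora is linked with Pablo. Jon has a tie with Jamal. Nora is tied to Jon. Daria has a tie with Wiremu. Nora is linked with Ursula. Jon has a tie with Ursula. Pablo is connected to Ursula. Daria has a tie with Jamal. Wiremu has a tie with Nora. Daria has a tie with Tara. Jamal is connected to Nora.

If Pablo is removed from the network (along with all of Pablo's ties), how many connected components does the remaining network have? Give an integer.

Without Pablo, the remaining ties split the others into: {Daria, Jamal, Jon, Nora, Tara, Ursula, Wiremu}; {Sara}.
That's 2 separate components.

2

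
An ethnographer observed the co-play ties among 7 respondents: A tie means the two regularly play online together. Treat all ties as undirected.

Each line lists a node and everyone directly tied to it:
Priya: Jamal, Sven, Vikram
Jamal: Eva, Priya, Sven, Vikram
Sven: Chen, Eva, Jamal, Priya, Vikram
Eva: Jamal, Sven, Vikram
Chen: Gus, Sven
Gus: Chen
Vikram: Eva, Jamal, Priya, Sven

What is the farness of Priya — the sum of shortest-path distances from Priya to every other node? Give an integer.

Distances from Priya: Chen:2, Eva:2, Gus:3, Jamal:1, Sven:1, Vikram:1.
Sum = 2 + 2 + 3 + 1 + 1 + 1 = 10.

10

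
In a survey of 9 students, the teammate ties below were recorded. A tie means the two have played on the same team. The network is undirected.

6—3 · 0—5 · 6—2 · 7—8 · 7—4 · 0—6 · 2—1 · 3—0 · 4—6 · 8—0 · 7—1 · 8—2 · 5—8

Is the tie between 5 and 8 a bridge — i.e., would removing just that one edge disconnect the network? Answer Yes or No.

No

Even without that edge, 5 still reaches 8 via 5 – 0 – 8, so the network stays connected. Not a bridge.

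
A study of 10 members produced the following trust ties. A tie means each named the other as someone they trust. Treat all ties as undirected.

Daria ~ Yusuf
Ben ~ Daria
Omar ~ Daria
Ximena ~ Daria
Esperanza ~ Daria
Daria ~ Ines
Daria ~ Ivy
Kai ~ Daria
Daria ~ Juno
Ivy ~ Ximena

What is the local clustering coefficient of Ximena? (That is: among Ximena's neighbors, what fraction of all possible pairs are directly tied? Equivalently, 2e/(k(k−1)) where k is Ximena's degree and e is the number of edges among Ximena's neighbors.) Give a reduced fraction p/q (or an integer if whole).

1

Ximena's neighbors: Daria and Ivy (k = 2).
Possible neighbor pairs: C(2,2) = 1. Edges among them: Daria–Ivy → e = 1.
Clustering(Ximena) = 1/1.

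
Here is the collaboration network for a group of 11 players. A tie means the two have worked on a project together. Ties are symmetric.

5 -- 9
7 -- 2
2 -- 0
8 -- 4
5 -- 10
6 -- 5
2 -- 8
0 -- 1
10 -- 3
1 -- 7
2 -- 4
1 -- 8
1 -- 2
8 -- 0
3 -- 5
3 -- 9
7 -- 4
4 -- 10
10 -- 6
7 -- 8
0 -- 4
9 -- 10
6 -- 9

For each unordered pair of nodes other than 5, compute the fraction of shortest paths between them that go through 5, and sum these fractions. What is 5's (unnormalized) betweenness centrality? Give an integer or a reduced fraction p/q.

Pairs whose geodesics pass through 5 — 3–6: 1/3.
All other pairs contribute 0.
Summing the contributions gives betweenness(5) = 1/3.

1/3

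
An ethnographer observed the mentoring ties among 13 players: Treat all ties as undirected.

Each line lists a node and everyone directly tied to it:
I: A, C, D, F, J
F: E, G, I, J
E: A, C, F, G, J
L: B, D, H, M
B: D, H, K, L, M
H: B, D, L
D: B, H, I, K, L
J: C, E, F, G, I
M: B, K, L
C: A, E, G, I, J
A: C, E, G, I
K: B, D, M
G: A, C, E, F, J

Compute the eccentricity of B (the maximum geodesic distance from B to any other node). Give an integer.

Distances from B: A:3, C:3, D:1, E:4, F:3, G:4, H:1, I:2, J:3, K:1, L:1, M:1.
The largest is 4 (to E and G), so the eccentricity of B is 4.

4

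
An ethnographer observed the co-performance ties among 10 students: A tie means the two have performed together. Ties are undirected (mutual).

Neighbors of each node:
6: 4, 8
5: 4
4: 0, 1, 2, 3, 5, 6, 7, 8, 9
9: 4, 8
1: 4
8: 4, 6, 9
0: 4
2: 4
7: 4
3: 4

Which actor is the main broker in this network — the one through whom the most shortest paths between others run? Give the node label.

Unnormalized betweenness of each node: 0:0, 1:0, 2:0, 3:0, 4:67/2, 5:0, 6:0, 7:0, 8:1/2, 9:0.
4 has the largest value, 67/2, making it the main broker — the node through which the most shortest paths run.

4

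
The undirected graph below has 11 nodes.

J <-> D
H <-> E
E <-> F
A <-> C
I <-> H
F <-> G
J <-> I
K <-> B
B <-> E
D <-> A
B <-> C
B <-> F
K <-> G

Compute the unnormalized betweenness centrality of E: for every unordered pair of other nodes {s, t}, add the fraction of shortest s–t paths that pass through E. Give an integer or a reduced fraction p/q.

Pairs whose geodesics pass through E — A–H: 1/2; J–F: 1; J–G: 1; J–K: 1/2; J–B: 1/2; I–F: 1; I–G: 1; I–K: 1; I–B: 1; I–C: 1/2; H–F: 1; H–G: 1; H–K: 1; H–B: 1 … (+1 more pairs).
All other pairs contribute 0.
Summing the contributions gives betweenness(E) = 13.

13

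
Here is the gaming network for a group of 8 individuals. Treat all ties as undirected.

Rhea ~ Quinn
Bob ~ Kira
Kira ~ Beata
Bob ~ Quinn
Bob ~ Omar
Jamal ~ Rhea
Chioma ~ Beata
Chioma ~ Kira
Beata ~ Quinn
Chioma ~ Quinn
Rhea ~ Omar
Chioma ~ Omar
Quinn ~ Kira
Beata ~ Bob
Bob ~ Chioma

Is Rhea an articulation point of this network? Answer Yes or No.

Yes

Removing Rhea leaves {Jamal} with no path to {Beata, Bob, Chioma, Kira, Omar, and Quinn}, so the network splits into 2 components. Rhea is a cut vertex.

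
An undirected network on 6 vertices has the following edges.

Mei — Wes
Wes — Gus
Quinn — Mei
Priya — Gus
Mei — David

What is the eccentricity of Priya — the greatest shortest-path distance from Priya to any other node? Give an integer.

4

Distances from Priya: David:4, Gus:1, Mei:3, Quinn:4, Wes:2.
The largest is 4 (to David and Quinn), so the eccentricity of Priya is 4.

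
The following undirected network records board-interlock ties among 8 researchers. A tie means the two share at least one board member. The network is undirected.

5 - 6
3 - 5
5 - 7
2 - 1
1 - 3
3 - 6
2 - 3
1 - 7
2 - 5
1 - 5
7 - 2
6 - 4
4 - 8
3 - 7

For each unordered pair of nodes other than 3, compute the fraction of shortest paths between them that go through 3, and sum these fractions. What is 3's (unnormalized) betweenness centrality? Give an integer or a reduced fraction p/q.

Pairs whose geodesics pass through 3 — 7–8: 1/2; 7–6: 1/2; 7–4: 1/2; 1–8: 1/2; 1–6: 1/2; 1–4: 1/2; 2–8: 1/2; 2–6: 1/2; 2–4: 1/2.
All other pairs contribute 0.
Summing the contributions gives betweenness(3) = 9/2.

9/2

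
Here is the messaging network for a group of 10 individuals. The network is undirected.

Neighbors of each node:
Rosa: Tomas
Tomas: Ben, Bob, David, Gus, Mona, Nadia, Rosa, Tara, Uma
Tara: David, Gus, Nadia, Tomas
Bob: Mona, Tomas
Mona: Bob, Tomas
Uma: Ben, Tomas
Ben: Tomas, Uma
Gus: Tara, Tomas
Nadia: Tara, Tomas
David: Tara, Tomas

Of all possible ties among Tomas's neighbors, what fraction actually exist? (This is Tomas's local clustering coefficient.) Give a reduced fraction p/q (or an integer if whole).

Tomas's neighbors: Ben, Bob, David, Gus, Mona, Nadia, Rosa, Tara, and Uma (k = 9).
Possible neighbor pairs: C(9,2) = 36. Edges among them: Ben–Uma, Bob–Mona, David–Tara, Gus–Tara, Nadia–Tara → e = 5.
Clustering(Tomas) = 5/36.

5/36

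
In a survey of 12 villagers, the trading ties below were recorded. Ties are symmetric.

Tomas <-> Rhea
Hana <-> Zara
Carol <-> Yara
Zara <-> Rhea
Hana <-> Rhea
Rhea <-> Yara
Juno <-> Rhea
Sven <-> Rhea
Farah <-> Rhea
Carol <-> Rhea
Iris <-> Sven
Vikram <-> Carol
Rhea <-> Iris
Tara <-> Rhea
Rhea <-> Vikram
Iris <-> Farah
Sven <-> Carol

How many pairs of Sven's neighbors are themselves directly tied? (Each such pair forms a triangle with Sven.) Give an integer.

Sven's neighbors: Carol, Iris, and Rhea.
Neighbor pairs that are themselves tied: Sven–Carol–Rhea; Sven–Iris–Rhea. Each forms one triangle with Sven, for 2 in total.

2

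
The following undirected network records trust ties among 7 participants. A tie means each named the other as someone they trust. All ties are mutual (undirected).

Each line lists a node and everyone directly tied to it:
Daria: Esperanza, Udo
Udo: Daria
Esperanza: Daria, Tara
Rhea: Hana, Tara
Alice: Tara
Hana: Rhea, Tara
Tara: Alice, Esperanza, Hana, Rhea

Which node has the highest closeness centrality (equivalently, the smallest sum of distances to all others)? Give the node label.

Farness (sum of distances to all others) for each node — Alice:14, Daria:13, Esperanza:10, Hana:13, Rhea:13, Tara:9, Udo:18.
The smallest farness is 9, for Tara, so Tara has the highest closeness.

Tara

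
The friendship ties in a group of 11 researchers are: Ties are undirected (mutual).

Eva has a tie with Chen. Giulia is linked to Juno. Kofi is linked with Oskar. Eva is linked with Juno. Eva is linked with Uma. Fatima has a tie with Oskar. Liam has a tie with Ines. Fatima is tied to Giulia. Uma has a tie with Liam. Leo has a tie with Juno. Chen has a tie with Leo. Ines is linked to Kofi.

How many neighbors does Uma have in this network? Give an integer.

2

Uma is directly tied to Eva and Liam. That is 2 neighbors, so the degree of Uma is 2.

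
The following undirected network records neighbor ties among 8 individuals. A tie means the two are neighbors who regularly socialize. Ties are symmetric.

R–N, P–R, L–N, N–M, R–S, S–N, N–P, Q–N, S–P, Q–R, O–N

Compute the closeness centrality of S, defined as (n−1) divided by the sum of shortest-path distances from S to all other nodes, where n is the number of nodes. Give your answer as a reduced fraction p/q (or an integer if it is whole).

Distances from S: L:2, M:2, N:1, O:2, P:1, Q:2, R:1. Sum = 11.
n = 8, so closeness = 7/11.

7/11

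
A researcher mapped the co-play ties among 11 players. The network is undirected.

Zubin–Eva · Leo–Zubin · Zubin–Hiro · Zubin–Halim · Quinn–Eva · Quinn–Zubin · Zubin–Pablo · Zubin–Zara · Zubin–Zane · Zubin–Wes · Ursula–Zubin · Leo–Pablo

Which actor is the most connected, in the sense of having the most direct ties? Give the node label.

Zubin

Degrees — Eva:2, Halim:1, Hiro:1, Leo:2, Pablo:2, Quinn:2, Ursula:1, Wes:1, Zane:1, Zara:1, Zubin:10.
The maximum is 10, attained only by Zubin.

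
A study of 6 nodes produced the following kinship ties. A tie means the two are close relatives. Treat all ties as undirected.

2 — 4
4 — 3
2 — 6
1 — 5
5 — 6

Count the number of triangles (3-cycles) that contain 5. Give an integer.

5's neighbors are 1 and 6, but none of them are tied to each other, so no triangle contains 5.

0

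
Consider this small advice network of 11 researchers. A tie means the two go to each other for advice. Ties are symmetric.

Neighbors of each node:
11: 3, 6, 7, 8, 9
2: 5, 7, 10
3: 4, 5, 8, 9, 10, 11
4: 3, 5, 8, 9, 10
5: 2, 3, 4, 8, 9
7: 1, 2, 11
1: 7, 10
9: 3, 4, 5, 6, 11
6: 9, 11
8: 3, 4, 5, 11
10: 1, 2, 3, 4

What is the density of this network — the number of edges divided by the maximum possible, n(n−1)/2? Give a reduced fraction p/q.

2/5

There are 22 edges and 11 nodes, so the maximum possible is C(11,2) = 55.
Density = 22/55 = 2/5.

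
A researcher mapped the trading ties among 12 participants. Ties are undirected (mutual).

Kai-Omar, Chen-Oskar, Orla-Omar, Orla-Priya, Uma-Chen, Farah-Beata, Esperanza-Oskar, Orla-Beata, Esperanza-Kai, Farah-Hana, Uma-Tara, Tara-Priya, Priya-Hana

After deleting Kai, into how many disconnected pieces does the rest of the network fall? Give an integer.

1

Kai's neighbors (Esperanza and Omar) remain reachable from one another through other ties, so the rest of the network stays in one piece.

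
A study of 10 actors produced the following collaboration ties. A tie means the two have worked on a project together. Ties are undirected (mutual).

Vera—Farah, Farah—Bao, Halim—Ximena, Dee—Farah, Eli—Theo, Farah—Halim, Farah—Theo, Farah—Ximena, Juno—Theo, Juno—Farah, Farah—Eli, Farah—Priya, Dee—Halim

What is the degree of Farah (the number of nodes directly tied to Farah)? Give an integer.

9

Farah is directly tied to Bao, Dee, Eli, Halim, Juno, Priya, Theo, Vera, and Ximena. That is 9 neighbors, so the degree of Farah is 9.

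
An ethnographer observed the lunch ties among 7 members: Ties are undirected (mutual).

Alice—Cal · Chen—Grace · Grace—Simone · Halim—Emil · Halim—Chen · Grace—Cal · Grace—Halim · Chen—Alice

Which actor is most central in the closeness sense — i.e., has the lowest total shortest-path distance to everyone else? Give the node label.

Farness (sum of distances to all others) for each node — Alice:12, Cal:11, Chen:9, Emil:14, Grace:8, Halim:9, Simone:13.
The smallest farness is 8, for Grace, so Grace has the highest closeness.

Grace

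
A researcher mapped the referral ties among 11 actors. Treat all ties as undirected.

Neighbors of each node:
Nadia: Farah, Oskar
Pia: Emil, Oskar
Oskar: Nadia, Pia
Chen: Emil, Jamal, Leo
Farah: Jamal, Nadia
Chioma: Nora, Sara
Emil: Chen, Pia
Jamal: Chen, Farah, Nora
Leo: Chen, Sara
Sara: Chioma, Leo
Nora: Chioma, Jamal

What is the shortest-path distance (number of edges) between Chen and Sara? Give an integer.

2

One shortest route is Chen – Leo – Sara, which uses 2 edges, and Chen and Sara are not directly tied, so nothing shorter exists. So d(Chen,Sara) = 2.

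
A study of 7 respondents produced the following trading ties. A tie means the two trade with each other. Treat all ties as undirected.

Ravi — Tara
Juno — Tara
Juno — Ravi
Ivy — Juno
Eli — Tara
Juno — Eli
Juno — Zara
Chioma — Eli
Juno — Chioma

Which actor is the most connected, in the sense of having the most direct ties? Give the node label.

Degrees — Chioma:2, Eli:3, Ivy:1, Juno:6, Ravi:2, Tara:3, Zara:1.
The maximum is 6, attained only by Juno.

Juno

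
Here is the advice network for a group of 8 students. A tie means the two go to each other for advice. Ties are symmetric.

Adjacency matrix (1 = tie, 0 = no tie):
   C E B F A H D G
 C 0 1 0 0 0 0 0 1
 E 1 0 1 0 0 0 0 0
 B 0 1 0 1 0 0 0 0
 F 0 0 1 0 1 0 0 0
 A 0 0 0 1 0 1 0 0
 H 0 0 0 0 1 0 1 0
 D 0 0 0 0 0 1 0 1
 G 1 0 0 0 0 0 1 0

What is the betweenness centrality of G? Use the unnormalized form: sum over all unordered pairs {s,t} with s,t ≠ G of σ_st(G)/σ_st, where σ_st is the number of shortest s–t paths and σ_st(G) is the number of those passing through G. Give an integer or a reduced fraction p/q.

Pairs whose geodesics pass through G — C–A: 1/2; C–H: 1; C–D: 1; E–H: 1/2; E–D: 1; B–D: 1/2.
All other pairs contribute 0.
Summing the contributions gives betweenness(G) = 9/2.

9/2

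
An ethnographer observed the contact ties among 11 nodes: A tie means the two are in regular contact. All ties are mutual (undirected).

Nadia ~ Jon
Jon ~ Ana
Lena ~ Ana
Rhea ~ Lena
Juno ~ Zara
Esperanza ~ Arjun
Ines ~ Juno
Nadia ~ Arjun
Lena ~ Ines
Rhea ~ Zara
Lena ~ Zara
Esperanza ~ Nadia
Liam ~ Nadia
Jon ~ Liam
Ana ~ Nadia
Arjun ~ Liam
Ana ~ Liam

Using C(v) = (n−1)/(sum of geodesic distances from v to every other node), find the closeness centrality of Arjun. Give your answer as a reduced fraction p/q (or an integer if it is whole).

Distances from Arjun: Ana:2, Esperanza:1, Ines:4, Jon:2, Juno:5, Lena:3, Liam:1, Nadia:1, Rhea:4, Zara:4. Sum = 27.
n = 11, so closeness = 10/27.

10/27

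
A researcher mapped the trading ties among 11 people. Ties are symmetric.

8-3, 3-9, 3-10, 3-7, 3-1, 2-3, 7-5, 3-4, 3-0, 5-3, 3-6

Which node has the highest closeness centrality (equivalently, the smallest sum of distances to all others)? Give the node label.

Farness (sum of distances to all others) for each node — 0:19, 1:19, 2:19, 3:10, 4:19, 5:18, 6:19, 7:18, 8:19, 9:19, 10:19.
The smallest farness is 10, for 3, so 3 has the highest closeness.

3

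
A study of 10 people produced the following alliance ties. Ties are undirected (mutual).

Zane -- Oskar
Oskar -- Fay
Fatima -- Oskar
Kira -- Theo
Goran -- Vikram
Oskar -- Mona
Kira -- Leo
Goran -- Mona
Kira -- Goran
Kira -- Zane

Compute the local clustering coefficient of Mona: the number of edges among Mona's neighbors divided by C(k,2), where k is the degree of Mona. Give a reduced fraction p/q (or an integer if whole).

0

Mona's neighbors: Goran and Oskar (k = 2).
Possible neighbor pairs: C(2,2) = 1. Edges among them: none → e = 0.
Clustering(Mona) = 0/1.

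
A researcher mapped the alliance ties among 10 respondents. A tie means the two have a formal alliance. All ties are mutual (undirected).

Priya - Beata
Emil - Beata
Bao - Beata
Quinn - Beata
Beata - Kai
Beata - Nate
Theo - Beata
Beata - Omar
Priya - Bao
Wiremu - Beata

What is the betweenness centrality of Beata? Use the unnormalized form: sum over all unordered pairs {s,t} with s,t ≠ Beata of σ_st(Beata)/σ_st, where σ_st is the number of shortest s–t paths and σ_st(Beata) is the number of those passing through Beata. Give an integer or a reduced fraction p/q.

Pairs whose geodesics pass through Beata — Theo–Kai: 1; Theo–Wiremu: 1; Theo–Omar: 1; Theo–Priya: 1; Theo–Nate: 1; Theo–Quinn: 1; Theo–Bao: 1; Theo–Emil: 1; Kai–Wiremu: 1; Kai–Omar: 1; Kai–Priya: 1; Kai–Nate: 1; Kai–Quinn: 1; Kai–Bao: 1 … (+21 more pairs).
All other pairs contribute 0.
Summing the contributions gives betweenness(Beata) = 35.

35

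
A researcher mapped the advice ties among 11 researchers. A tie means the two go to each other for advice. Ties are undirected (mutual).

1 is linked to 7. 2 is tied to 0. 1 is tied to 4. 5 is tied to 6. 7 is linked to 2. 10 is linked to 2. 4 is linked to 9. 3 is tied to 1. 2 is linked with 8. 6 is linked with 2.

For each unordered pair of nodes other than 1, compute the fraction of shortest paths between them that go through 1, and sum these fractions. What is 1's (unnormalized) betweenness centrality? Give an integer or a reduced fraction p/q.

Pairs whose geodesics pass through 1 — 4–7: 1; 4–3: 1; 4–6: 1; 4–2: 1; 4–10: 1; 4–0: 1; 4–5: 1; 4–8: 1; 7–3: 1; 7–9: 1; 3–6: 1; 3–2: 1; 3–10: 1; 3–0: 1 … (+9 more pairs).
All other pairs contribute 0.
Summing the contributions gives betweenness(1) = 23.

23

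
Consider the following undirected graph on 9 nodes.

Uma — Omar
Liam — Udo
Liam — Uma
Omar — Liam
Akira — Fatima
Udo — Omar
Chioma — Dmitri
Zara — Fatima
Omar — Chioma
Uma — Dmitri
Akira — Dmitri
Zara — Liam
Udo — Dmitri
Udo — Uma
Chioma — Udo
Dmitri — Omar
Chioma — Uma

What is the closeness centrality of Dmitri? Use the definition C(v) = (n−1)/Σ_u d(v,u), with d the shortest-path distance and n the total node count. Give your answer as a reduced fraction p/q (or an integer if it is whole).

Distances from Dmitri: Akira:1, Chioma:1, Fatima:2, Liam:2, Omar:1, Udo:1, Uma:1, Zara:3. Sum = 12.
n = 9, so closeness = 8/12 = 2/3.

2/3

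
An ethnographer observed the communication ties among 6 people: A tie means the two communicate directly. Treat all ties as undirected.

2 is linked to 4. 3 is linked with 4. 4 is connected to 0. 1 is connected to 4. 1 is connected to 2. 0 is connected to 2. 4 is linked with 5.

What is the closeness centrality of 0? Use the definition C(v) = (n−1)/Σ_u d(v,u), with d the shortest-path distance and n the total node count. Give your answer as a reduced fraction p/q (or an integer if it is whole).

Distances from 0: 1:2, 2:1, 3:2, 4:1, 5:2. Sum = 8.
n = 6, so closeness = 5/8.

5/8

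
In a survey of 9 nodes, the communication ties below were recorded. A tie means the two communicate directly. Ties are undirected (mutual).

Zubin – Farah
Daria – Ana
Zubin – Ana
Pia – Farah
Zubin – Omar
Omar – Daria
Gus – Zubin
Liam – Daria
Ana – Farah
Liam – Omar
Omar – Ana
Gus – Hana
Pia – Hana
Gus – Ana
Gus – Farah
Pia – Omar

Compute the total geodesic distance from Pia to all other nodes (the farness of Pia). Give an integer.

13

Distances from Pia: Ana:2, Daria:2, Farah:1, Gus:2, Hana:1, Liam:2, Omar:1, Zubin:2.
Sum = 2 + 2 + 1 + 2 + 1 + 2 + 1 + 2 = 13.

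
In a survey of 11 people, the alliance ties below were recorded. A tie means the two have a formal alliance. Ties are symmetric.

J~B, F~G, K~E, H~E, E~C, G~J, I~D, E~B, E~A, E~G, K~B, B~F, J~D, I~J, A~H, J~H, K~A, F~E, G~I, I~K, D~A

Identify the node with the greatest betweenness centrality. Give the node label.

Unnormalized betweenness of each node: A:15/4, B:29/12, C:0, D:1, E:187/12, F:1/3, G:11/3, H:7/6, I:9/4, J:16/3, K:5/2.
E has the largest value, 187/12, making it the main broker — the node through which the most shortest paths run.

E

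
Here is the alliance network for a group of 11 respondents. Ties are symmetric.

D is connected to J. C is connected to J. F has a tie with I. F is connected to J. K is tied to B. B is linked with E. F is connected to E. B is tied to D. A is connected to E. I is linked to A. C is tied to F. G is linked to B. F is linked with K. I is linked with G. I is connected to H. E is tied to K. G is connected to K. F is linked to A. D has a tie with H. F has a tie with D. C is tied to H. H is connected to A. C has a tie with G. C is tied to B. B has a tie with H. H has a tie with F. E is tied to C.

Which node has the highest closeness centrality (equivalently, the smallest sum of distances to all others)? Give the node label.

Farness (sum of distances to all others) for each node — A:16, B:14, C:14, D:16, E:15, F:12, G:16, H:14, I:16, J:17, K:16.
The smallest farness is 12, for F, so F has the highest closeness.

F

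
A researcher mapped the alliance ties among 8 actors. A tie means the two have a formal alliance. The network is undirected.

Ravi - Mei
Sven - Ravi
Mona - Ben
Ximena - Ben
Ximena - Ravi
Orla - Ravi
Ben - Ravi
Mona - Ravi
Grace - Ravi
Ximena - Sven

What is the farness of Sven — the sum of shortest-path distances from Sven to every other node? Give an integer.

12

Distances from Sven: Ben:2, Grace:2, Mei:2, Mona:2, Orla:2, Ravi:1, Ximena:1.
Sum = 2 + 2 + 2 + 2 + 2 + 1 + 1 = 12.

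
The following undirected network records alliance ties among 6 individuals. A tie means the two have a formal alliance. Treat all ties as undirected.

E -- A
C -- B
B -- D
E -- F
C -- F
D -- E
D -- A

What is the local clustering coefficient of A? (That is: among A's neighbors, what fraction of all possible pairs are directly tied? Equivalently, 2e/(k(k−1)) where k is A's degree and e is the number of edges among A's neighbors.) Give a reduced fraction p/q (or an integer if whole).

1

A's neighbors: D and E (k = 2).
Possible neighbor pairs: C(2,2) = 1. Edges among them: D–E → e = 1.
Clustering(A) = 1/1.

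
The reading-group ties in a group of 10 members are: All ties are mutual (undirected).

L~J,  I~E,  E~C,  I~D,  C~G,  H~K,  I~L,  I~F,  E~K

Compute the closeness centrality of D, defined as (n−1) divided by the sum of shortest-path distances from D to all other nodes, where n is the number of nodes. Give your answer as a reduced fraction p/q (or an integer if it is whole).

Distances from D: C:3, E:2, F:2, G:4, H:4, I:1, J:3, K:3, L:2. Sum = 24.
n = 10, so closeness = 9/24 = 3/8.

3/8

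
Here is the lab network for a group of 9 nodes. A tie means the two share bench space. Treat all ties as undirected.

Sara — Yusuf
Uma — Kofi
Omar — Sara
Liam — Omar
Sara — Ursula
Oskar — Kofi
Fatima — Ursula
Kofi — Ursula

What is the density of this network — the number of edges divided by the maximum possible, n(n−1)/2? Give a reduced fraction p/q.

2/9

There are 8 edges and 9 nodes, so the maximum possible is C(9,2) = 36.
Density = 8/36 = 2/9.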